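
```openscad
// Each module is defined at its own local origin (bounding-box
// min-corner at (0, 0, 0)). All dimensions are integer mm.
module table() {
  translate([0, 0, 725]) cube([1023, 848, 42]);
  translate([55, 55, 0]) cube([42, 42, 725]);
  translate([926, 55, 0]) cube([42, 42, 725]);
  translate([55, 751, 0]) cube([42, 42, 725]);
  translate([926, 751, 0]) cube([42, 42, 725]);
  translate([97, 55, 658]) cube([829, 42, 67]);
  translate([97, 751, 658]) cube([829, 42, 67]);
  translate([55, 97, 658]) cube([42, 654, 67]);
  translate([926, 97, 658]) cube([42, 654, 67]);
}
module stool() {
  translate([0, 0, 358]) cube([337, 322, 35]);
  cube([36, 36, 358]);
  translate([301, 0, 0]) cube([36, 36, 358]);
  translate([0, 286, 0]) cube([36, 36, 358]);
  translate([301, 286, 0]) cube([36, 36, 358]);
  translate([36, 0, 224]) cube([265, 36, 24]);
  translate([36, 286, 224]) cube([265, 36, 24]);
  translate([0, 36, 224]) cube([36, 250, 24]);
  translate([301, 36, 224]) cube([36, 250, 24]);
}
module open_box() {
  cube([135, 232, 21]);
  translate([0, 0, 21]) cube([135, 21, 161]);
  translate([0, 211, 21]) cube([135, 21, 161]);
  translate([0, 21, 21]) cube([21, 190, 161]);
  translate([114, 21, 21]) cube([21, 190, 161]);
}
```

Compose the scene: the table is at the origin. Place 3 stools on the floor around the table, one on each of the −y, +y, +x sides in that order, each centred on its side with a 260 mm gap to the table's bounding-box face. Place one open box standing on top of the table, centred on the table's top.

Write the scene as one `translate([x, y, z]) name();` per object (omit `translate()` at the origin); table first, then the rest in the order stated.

table();
translate([343, -582, 0]) stool();
translate([343, 1108, 0]) stool();
translate([1283, 263, 0]) stool();
translate([444, 308, 767]) open_box();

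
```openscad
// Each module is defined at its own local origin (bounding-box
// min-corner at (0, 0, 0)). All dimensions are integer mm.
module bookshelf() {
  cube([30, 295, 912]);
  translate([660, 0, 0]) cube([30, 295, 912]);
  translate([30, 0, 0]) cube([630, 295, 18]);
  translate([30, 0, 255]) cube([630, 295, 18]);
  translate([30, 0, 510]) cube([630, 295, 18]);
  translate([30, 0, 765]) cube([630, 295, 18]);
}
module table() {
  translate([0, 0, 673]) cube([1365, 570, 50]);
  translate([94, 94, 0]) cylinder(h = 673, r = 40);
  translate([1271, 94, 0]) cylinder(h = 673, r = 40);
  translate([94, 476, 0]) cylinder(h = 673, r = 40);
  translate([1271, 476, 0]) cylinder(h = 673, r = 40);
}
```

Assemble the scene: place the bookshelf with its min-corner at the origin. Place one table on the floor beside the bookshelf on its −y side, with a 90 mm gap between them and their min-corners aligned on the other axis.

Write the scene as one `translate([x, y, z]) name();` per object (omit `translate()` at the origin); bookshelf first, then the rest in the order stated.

bookshelf();
translate([0, -660, 0]) table();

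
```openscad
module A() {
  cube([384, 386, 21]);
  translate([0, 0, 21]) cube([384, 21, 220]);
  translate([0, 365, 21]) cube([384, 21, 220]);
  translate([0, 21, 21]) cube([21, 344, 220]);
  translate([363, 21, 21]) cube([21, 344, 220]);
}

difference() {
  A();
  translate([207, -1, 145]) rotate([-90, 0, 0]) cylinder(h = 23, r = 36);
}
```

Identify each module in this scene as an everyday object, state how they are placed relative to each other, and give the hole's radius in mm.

A is an open box. The open box has a circular hole through its front wall. The hole's radius is 36 mm.

The subtracted cylinder has r = 36 mm.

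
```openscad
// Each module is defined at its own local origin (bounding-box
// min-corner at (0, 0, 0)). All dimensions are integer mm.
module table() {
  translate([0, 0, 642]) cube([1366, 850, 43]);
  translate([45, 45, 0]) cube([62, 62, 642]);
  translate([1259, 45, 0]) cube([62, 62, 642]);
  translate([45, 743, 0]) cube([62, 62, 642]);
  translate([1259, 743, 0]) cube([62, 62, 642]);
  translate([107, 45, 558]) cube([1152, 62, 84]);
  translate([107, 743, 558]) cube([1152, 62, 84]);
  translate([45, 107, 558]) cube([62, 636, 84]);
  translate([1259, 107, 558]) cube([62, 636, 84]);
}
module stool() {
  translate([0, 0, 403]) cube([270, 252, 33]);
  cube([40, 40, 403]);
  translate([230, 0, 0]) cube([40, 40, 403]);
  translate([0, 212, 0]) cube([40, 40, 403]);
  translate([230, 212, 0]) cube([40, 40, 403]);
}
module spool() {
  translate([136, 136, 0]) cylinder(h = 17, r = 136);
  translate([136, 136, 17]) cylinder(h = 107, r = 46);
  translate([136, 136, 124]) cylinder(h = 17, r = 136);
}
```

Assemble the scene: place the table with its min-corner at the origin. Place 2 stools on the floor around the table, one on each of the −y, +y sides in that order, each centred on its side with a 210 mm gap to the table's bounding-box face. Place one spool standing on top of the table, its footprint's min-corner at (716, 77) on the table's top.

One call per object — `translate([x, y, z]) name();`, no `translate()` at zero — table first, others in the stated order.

table();
translate([548, -462, 0]) stool();
translate([548, 1060, 0]) stool();
translate([716, 77, 685]) spool();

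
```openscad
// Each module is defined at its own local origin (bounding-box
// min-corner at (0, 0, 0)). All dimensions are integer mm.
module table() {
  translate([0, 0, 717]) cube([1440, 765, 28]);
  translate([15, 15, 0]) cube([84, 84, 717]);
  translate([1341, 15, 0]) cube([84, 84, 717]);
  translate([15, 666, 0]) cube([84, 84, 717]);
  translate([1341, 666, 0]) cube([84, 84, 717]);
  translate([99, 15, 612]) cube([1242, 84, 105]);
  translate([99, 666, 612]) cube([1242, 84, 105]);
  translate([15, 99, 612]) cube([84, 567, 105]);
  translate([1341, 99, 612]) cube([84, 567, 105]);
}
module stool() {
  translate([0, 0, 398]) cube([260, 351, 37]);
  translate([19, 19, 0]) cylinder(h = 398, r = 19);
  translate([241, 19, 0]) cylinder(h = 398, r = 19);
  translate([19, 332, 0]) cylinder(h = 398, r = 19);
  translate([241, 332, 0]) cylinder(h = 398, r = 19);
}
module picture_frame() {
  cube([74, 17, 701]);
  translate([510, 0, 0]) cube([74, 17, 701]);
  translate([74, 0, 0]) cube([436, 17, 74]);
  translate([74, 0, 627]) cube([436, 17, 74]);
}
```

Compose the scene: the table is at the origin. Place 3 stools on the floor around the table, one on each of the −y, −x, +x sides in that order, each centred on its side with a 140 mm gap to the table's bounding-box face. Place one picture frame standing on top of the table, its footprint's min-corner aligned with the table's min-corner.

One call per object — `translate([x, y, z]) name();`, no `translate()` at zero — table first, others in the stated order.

table();
translate([590, -491, 0]) stool();
translate([-400, 207, 0]) stool();
translate([1580, 207, 0]) stool();
translate([0, 0, 745]) picture_frame();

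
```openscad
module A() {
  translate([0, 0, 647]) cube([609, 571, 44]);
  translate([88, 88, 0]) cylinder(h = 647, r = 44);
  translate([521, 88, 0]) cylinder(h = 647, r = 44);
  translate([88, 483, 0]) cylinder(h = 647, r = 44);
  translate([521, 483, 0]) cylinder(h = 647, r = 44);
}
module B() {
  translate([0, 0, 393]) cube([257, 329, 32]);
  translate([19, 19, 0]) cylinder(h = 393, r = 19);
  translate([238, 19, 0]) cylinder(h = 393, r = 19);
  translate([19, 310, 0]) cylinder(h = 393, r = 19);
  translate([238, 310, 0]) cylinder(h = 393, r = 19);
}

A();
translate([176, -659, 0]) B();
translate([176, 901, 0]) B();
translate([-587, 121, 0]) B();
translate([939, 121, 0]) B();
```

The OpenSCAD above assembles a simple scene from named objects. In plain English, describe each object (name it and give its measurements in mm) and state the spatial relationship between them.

A is a table: top 609 mm (x) × 571 mm (y), 44 mm thick, upper face at z = 691 mm, on four round legs of 88 mm diameter, each leg's bounding box inset 44 mm from the nearest pair of top edges, running from z = 0 to the bottom of the top.

B is a four-legged stool. The seat is a 257×329×32 mm slab whose top surface is at z = 425 mm; four round legs, each 38 mm in diameter, run from the floor (z = 0) to the underside of the seat, each leg's axis is inset half a diameter from the nearest pair of seat edges (so the leg's bounding box is flush with the corner).

Four stools sit around the table at the −y, +y, −x, +x sides.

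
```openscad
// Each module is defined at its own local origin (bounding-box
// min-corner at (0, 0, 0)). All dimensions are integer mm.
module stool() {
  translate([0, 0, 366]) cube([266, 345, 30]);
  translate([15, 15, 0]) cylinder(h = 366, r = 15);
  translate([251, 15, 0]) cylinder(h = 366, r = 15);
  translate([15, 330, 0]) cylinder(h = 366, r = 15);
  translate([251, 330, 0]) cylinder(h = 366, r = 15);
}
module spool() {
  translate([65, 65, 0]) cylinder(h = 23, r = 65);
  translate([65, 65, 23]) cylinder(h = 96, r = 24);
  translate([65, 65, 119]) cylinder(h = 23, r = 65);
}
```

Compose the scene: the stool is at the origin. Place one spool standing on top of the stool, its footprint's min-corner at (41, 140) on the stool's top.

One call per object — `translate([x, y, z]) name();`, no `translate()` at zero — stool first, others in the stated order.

stool();
translate([41, 140, 396]) spool();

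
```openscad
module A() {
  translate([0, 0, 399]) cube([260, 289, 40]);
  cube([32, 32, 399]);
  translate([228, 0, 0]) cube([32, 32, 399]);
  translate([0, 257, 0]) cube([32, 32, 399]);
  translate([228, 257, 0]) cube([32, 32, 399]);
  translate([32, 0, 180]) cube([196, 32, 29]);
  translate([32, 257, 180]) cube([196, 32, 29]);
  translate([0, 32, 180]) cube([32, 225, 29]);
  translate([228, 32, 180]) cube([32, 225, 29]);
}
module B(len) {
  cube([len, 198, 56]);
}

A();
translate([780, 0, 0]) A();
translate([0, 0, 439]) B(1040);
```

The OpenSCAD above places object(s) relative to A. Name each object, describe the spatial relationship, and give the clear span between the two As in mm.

Second stool starts at x = 780; first ends at x = 260; clear span = 780 − 260 = 520 mm.

A is a stool. B is a beam. A beam spans the tops of two stools. The clear span between the two stools is 520 mm.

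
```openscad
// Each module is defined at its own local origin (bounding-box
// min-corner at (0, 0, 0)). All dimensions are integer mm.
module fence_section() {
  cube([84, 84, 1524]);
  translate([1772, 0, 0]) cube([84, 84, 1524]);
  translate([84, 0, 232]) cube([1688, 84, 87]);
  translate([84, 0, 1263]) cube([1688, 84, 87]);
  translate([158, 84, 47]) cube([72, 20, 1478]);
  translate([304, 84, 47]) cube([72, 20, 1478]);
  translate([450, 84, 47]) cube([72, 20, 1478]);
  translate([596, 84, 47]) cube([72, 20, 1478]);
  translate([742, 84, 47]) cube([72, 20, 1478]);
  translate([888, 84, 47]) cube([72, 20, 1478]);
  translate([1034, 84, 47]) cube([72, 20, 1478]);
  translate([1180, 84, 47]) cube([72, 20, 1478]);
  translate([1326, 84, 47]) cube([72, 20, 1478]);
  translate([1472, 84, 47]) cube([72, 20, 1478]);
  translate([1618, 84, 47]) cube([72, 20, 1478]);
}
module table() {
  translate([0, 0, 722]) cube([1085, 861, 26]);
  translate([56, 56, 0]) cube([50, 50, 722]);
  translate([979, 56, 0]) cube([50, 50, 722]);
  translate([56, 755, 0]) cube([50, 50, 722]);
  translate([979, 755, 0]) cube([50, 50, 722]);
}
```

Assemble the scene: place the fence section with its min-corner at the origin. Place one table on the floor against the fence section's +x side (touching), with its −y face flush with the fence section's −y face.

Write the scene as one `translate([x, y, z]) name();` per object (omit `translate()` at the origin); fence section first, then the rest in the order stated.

fence_section();
translate([1856, 0, 0]) table();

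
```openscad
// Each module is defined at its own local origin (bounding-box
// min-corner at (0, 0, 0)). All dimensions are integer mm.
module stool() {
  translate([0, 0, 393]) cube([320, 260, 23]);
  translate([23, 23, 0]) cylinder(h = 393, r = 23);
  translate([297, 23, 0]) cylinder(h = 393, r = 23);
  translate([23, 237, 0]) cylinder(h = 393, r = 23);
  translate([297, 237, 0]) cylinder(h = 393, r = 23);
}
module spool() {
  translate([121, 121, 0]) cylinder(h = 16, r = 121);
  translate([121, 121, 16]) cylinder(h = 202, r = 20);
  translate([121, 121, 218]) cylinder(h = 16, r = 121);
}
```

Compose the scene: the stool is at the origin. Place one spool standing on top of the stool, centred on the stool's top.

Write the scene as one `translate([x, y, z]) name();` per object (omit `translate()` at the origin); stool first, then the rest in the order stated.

stool();
translate([39, 9, 416]) spool();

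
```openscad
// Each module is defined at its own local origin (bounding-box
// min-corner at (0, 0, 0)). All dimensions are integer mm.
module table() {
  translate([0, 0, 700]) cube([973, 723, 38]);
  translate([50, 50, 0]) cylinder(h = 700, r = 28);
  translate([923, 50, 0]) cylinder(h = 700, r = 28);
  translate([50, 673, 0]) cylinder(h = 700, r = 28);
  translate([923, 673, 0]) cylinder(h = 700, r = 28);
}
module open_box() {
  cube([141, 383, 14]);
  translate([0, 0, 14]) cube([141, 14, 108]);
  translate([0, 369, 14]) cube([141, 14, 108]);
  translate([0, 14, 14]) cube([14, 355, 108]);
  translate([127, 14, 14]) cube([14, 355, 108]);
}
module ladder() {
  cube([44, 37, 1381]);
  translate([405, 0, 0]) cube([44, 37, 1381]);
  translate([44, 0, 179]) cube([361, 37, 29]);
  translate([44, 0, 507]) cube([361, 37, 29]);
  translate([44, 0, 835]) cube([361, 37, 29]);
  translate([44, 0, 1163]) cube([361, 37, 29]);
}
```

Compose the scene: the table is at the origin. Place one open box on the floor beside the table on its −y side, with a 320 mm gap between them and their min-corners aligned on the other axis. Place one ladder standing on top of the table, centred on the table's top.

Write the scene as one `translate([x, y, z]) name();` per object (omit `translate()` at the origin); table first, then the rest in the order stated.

table();
translate([0, -703, 0]) open_box();
translate([262, 343, 738]) ladder();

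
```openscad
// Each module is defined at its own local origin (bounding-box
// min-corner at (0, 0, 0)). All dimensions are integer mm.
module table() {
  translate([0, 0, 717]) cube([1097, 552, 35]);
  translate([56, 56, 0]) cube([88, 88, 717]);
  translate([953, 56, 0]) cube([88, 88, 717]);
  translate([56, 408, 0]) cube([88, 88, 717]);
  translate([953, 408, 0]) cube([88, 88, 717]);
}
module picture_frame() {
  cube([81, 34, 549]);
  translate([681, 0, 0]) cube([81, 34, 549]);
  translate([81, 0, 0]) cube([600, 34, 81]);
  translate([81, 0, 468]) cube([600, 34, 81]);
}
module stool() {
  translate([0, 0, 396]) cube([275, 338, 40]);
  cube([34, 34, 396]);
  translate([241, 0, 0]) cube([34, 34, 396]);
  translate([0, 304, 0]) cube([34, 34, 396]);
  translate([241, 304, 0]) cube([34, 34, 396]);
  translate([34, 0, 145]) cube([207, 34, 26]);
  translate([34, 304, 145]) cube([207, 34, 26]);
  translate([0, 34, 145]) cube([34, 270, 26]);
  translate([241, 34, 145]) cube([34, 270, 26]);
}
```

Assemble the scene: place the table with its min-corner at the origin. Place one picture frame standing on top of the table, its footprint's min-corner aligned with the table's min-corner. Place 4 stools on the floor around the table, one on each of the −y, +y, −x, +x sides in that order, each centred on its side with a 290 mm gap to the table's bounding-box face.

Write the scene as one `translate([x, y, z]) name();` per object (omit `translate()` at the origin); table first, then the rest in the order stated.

table();
translate([0, 0, 752]) picture_frame();
translate([411, -628, 0]) stool();
translate([411, 842, 0]) stool();
translate([-565, 107, 0]) stool();
translate([1387, 107, 0]) stool();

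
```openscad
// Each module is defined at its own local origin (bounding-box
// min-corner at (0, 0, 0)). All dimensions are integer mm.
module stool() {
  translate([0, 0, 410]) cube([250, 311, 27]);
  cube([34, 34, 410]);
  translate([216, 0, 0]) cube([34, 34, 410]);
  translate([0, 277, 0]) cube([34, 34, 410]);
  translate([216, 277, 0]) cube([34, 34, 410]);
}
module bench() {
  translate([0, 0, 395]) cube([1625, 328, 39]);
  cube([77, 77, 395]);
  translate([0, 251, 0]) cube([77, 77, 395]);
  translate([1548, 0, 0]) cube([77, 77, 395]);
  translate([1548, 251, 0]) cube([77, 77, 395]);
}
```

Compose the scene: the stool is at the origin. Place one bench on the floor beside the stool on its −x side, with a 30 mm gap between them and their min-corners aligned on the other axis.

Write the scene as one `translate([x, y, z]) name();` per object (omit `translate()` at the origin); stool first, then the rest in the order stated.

stool();
translate([-1655, 0, 0]) bench();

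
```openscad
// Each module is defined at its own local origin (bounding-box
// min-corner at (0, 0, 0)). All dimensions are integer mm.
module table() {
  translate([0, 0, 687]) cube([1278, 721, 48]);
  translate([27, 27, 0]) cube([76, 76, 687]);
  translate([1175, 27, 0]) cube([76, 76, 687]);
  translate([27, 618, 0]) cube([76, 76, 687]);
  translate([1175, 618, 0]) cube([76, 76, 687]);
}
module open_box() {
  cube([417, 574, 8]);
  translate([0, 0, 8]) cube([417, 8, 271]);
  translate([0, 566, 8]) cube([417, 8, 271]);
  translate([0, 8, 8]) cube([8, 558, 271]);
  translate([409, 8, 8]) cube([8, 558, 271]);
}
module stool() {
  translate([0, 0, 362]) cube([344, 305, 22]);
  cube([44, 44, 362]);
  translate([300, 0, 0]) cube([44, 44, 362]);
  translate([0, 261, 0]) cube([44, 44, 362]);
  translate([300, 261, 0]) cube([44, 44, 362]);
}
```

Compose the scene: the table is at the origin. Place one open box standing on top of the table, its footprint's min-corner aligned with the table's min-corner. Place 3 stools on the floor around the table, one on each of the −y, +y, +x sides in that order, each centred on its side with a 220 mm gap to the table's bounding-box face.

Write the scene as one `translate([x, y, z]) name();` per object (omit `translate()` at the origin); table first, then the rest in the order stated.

table();
translate([0, 0, 735]) open_box();
translate([467, -525, 0]) stool();
translate([467, 941, 0]) stool();
translate([1498, 208, 0]) stool();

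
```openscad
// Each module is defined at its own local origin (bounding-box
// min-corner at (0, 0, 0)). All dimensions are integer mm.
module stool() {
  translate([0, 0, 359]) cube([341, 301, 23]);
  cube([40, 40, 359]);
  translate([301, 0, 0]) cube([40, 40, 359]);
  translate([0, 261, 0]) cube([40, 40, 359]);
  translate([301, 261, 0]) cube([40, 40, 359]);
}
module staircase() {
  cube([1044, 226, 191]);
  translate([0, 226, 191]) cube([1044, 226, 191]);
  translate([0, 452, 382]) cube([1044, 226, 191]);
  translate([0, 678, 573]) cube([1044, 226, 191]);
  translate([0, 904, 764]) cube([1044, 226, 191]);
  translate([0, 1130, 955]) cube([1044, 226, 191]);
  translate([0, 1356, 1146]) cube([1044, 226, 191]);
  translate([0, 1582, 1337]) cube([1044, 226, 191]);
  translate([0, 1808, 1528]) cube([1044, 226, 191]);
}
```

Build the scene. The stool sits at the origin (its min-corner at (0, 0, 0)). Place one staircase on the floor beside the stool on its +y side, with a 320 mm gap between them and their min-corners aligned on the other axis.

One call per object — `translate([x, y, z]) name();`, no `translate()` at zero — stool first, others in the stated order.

stool();
translate([0, 621, 0]) staircase();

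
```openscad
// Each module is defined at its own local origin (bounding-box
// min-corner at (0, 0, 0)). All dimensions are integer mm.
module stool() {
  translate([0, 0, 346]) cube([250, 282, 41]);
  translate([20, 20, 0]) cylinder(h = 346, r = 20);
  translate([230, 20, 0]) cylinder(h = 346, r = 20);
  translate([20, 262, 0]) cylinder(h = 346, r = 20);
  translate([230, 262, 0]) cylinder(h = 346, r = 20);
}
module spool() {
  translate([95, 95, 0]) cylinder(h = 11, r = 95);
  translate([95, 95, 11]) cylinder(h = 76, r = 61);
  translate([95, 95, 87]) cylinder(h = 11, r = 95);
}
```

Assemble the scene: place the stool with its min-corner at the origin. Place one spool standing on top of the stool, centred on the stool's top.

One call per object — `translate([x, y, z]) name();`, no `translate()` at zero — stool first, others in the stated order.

stool();
translate([30, 46, 387]) spool();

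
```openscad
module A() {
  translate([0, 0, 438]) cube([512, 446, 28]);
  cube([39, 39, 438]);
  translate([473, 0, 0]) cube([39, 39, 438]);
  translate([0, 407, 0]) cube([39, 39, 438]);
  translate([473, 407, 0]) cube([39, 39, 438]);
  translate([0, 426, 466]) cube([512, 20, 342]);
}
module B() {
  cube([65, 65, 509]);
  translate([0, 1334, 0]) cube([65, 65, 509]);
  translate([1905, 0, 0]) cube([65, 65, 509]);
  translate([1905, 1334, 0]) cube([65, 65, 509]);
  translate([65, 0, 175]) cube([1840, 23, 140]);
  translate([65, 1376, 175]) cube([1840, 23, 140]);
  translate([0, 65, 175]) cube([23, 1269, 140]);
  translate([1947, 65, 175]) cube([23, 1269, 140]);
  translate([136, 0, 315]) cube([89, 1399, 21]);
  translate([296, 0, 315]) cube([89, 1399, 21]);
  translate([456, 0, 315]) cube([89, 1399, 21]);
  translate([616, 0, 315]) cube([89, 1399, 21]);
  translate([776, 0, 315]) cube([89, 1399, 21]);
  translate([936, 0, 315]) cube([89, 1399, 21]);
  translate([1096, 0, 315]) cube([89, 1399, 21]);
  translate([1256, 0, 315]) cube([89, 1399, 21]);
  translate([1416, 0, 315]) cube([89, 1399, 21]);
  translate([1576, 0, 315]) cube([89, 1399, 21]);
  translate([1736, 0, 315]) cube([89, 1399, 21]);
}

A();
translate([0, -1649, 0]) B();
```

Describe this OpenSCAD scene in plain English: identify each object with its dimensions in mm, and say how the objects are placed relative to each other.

A is a chair: 512×446 mm seat, 28 mm thick, top at z = 466 mm, on four 39 mm square corner legs flush with the seat edges. A 20 mm thick backrest slab spans the full seat width, extending 342 mm above the seat top, its back face flush with the seat's +y edge.

B is a bed frame 1970 mm long (x) by 1399 mm wide (y). Four 65×65 mm corner posts, 509 mm tall, at the corners of the footprint. Four rails of 23 mm thickness and 140 mm height run between adjacent posts with their undersides at z = 175 mm, their outer faces flush with the outside of the frame (the two x-running rails run between the posts' inner faces; the two y-running rails run between the posts' inner faces). 11 slats, each 89 mm wide (x) and 21 mm thick, lie across the top of the two x-running rails, running the full 1399 mm width of the frame in y; the slats are evenly spaced along x between the inner faces of the end posts with equal gaps (rounded down to the nearest mm) at the −x end and between each pair — any rounding remainder accumulates at the +x end.

The bed frame is on the floor beside the chair on its −y side.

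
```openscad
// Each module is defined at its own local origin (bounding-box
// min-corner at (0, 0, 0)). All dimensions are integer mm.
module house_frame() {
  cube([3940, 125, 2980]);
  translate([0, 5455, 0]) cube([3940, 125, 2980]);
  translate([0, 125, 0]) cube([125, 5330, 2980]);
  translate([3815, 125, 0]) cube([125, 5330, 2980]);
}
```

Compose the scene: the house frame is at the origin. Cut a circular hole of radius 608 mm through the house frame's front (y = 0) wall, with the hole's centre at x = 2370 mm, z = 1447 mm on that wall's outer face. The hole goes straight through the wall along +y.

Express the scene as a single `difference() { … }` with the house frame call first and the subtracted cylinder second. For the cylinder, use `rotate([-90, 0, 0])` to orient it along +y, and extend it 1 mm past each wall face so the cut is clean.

difference() {
  house_frame();
  translate([2370, -1, 1447]) rotate([-90, 0, 0]) cylinder(h = 127, r = 608);
}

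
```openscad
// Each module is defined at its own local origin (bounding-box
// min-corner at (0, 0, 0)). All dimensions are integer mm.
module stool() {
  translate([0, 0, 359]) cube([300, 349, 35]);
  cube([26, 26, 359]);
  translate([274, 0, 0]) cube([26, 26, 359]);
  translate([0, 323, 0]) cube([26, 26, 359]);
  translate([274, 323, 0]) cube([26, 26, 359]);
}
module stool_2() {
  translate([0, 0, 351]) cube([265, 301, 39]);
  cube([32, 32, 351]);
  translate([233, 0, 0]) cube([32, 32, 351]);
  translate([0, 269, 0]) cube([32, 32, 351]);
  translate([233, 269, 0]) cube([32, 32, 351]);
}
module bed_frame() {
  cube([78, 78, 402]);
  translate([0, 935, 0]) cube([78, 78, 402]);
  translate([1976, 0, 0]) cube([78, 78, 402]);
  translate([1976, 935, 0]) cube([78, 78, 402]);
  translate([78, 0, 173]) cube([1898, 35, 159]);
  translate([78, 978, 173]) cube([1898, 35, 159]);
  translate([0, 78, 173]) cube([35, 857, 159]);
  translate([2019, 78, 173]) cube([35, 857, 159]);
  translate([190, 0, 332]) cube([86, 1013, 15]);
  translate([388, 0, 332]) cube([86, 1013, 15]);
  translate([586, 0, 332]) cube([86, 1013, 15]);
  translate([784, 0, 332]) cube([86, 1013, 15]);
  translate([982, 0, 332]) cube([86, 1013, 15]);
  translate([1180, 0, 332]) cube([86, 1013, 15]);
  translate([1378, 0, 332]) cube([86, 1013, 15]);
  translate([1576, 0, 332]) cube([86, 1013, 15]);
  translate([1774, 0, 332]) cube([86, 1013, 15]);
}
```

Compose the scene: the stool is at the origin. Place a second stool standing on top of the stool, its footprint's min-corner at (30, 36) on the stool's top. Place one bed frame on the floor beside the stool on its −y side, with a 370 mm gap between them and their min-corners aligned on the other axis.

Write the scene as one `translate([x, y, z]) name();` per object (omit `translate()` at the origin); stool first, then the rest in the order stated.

stool();
translate([30, 36, 394]) stool_2();
translate([0, -1383, 0]) bed_frame();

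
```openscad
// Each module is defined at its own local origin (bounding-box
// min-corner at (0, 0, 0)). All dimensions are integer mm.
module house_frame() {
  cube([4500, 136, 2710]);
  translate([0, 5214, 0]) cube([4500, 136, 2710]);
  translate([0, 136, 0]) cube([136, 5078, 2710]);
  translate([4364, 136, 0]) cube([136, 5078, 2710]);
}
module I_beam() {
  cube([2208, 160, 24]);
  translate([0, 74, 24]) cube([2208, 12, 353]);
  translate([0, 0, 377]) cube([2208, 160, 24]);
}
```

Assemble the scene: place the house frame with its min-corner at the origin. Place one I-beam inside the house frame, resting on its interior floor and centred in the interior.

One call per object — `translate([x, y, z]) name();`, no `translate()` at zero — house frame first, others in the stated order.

house_frame();
translate([1146, 2595, 0]) I_beam();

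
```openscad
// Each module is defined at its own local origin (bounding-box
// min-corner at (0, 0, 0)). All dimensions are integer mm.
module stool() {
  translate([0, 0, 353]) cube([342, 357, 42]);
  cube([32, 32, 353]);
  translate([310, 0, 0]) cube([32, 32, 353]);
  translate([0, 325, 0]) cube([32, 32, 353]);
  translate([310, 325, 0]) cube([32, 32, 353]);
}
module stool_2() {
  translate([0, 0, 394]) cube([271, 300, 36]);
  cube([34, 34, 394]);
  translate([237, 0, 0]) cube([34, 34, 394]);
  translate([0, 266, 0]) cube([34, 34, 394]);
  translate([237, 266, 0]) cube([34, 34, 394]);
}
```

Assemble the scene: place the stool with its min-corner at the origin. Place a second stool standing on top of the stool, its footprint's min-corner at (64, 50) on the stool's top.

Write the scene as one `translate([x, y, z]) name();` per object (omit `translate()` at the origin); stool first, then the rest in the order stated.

stool();
translate([64, 50, 395]) stool_2();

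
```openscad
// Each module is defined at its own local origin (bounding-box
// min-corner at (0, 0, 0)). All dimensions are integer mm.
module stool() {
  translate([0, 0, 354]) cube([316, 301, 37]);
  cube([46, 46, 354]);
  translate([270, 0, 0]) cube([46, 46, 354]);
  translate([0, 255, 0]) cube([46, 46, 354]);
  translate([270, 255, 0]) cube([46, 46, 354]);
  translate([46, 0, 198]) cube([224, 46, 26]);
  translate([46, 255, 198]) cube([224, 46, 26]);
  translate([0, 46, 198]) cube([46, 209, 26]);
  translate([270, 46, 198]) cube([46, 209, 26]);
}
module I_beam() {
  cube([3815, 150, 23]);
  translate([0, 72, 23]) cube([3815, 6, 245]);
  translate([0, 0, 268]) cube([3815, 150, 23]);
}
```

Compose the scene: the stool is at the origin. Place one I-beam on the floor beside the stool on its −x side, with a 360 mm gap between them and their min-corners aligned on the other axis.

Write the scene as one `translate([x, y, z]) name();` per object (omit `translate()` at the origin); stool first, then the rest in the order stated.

stool();
translate([-4175, 0, 0]) I_beam();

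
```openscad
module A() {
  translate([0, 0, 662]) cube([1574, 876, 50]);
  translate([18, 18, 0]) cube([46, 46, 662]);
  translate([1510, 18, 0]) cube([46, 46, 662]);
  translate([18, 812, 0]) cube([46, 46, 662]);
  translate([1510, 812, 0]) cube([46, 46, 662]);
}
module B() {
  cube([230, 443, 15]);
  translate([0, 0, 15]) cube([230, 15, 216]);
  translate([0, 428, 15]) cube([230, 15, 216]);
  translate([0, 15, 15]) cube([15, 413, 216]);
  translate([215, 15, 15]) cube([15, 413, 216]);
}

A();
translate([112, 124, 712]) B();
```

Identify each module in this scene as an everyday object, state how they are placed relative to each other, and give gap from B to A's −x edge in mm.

The open box's min-x is at 112; the table's min-x is 0; gap = 112 mm.

A is a table. B is an open box. The open box is on top of the table. The gap from the open box to the table's −x edge is 112 mm.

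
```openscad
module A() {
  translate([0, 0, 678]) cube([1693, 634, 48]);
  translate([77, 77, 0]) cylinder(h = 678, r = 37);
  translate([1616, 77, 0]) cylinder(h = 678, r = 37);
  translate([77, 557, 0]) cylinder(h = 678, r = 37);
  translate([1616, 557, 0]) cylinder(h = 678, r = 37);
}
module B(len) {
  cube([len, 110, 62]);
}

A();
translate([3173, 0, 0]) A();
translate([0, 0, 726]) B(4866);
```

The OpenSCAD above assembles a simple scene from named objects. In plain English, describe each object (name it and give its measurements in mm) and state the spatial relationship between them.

A is a rectangular dining table. The top is 1693×634×48 mm with its upper surface at z = 726 mm. It stands on four round legs of 74 mm diameter, each leg's bounding box inset 40 mm from the nearest pair of top edges, running from the floor to the underside of the top.

B is a rectangular beam 4866 mm long (x), 110 mm deep (y), 62 mm thick (z).

The beam spans the tops of two tables placed 1480 mm apart, resting at z = 726 mm.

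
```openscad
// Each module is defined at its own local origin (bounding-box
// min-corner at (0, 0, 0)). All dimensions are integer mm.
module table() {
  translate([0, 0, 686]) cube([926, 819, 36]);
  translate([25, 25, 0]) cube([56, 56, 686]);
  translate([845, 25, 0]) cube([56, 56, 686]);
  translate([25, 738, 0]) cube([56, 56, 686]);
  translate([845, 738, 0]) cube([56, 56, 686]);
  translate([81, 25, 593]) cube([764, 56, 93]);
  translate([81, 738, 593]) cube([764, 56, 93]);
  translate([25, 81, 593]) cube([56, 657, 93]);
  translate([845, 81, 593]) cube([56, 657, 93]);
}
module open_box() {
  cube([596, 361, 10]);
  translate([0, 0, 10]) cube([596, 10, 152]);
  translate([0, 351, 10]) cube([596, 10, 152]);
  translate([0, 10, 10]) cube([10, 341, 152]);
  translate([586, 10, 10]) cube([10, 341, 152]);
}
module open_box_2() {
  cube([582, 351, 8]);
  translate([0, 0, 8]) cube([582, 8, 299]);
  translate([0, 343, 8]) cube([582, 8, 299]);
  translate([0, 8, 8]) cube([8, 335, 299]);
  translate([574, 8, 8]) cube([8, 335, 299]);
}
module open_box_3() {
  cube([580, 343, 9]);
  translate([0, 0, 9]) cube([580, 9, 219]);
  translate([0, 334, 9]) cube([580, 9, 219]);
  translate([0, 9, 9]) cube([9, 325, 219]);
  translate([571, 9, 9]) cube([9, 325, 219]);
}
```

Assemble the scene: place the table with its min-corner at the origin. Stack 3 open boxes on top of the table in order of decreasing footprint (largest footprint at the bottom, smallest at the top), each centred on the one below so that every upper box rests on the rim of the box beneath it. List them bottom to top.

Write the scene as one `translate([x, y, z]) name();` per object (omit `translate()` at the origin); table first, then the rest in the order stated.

table();
translate([165, 229, 722]) open_box();
translate([172, 234, 884]) open_box_2();
translate([173, 238, 1191]) open_box_3();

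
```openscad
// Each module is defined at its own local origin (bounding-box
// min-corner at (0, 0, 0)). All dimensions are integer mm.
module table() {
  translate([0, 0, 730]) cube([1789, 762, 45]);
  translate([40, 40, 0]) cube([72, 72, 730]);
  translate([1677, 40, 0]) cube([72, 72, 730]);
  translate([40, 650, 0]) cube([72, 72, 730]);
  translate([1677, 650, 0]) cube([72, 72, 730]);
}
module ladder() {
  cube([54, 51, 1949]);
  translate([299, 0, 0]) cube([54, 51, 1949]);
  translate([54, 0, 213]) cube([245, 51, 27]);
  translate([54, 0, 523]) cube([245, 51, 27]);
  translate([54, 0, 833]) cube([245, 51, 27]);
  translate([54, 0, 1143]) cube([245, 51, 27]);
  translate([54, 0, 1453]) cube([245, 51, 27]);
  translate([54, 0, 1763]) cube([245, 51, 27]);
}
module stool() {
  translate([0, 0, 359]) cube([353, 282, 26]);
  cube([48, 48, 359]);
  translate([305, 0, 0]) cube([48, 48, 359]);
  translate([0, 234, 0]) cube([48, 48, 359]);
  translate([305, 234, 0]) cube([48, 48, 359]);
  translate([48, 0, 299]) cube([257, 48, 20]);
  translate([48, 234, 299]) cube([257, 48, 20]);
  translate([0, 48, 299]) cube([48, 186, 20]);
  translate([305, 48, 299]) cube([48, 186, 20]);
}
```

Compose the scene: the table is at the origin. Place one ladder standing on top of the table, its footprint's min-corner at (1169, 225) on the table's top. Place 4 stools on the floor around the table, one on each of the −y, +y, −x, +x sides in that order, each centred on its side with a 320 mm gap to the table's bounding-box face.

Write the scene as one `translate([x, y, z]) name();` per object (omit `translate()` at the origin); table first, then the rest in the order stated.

table();
translate([1169, 225, 775]) ladder();
translate([718, -602, 0]) stool();
translate([718, 1082, 0]) stool();
translate([-673, 240, 0]) stool();
translate([2109, 240, 0]) stool();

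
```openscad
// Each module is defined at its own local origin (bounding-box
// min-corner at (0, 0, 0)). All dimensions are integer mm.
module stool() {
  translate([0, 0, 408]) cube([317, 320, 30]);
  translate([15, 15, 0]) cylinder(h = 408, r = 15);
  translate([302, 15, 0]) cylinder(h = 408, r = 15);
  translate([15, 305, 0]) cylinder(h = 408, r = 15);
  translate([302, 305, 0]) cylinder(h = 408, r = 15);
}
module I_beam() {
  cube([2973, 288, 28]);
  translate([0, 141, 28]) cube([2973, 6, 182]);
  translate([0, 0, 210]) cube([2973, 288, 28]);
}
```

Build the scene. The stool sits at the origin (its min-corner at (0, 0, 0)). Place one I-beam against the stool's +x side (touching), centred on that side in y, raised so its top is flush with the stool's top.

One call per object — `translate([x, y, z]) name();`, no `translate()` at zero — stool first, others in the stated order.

stool();
translate([317, 16, 200]) I_beam();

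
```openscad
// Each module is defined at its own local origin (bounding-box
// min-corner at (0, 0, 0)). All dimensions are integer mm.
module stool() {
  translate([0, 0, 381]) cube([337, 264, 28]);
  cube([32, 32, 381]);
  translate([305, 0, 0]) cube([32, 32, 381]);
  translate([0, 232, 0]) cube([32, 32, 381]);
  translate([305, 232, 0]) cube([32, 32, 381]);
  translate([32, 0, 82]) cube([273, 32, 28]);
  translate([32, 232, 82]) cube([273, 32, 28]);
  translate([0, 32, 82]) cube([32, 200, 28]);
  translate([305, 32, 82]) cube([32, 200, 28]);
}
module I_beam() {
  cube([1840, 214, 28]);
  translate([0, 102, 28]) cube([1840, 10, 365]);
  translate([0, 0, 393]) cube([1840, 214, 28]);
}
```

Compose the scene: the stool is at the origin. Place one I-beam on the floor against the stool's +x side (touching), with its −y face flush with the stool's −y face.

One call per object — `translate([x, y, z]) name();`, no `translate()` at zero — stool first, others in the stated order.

stool();
translate([337, 0, 0]) I_beam();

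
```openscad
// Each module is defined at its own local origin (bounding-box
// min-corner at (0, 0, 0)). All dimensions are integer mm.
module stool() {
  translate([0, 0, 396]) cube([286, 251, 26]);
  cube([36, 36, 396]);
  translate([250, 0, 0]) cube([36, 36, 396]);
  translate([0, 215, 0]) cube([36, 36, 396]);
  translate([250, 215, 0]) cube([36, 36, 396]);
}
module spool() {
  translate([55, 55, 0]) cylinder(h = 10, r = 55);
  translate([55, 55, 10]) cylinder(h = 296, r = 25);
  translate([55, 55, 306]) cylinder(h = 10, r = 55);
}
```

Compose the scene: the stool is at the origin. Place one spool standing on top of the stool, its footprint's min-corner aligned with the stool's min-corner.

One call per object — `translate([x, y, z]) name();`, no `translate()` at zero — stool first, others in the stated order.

stool();
translate([0, 0, 422]) spool();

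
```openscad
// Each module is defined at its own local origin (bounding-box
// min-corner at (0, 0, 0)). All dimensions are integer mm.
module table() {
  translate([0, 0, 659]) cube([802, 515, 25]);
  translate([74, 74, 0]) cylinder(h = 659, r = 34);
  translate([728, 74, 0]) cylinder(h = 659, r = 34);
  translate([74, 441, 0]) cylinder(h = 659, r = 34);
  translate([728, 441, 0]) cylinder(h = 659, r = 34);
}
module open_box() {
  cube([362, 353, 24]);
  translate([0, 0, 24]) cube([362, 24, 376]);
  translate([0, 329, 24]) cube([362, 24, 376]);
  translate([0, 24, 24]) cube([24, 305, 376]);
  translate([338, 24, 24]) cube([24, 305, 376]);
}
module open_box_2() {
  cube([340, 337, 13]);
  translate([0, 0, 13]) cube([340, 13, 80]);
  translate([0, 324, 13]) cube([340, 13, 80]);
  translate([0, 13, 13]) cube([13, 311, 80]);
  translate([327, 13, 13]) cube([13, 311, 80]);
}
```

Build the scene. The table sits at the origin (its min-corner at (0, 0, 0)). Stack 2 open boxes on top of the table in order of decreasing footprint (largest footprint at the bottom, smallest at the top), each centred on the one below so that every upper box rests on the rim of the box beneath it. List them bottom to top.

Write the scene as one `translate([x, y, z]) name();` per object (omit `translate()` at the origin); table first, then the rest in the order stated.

table();
translate([220, 81, 684]) open_box();
translate([231, 89, 1084]) open_box_2();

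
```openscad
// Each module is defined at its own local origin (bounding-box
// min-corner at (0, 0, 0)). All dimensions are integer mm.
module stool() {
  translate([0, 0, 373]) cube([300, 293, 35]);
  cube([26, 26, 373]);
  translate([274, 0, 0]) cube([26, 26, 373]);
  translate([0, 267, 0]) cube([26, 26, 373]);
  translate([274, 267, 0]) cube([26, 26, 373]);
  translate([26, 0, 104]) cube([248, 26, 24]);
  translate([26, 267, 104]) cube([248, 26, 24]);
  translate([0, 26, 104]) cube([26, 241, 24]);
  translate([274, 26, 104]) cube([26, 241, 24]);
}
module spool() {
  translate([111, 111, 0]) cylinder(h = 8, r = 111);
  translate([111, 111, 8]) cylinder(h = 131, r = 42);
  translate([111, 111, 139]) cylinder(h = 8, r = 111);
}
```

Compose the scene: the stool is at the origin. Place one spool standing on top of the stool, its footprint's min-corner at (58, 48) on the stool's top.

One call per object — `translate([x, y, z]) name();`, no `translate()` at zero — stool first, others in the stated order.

stool();
translate([58, 48, 408]) spool();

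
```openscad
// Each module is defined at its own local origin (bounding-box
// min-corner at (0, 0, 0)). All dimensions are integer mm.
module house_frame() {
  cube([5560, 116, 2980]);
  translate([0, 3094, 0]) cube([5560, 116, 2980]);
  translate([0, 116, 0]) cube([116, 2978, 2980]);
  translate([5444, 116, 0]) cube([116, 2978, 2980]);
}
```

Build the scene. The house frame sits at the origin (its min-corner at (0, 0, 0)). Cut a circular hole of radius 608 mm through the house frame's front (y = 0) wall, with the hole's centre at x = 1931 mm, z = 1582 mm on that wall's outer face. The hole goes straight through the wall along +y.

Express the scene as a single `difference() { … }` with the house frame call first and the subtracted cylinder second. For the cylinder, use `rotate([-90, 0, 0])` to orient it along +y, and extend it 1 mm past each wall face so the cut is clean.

difference() {
  house_frame();
  translate([1931, -1, 1582]) rotate([-90, 0, 0]) cylinder(h = 118, r = 608);
}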